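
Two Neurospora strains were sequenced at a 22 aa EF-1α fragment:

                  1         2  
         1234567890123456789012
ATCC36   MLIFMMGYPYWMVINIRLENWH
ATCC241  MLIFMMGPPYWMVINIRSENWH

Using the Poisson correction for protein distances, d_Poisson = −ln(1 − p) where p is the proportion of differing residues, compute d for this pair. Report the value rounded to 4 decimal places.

Mismatches occur at site 8 (Y↔P), site 18 (L↔S).
p = 2/22 = 0.090909.
d = −ln(1 − 0.090909) = −ln(0.909091) = 0.0953.

0.0953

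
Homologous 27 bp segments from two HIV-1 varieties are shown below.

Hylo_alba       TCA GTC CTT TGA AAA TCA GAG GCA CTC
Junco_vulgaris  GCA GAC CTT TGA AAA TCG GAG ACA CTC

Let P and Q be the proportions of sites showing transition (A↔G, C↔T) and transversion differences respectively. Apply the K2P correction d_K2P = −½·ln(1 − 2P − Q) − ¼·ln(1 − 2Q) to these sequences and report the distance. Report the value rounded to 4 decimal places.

0.1657

Differing sites — 1:T/G (Tv); 5:T/A (Tv); 18:A/G (Ti); 22:G/A (Ti).
Of the 4 differences, 2 transitions and 2 transversions over 27 sites: P = 2/27 = 0.074074, Q = 2/27 = 0.074074.
d = −0.5·ln(0.777778) − 0.25·ln(0.851852) = −0.5·(-0.251314) − 0.25·(-0.160342) = 0.1657.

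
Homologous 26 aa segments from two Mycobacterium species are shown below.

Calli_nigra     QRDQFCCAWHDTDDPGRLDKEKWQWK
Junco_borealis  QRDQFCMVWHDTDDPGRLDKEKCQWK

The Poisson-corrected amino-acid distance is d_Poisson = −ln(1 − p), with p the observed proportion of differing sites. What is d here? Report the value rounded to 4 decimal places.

The sequences differ at positions 7 (C/M), 8 (A/V), 23 (W/C).
p = 3/26 = 0.115385.
d = −ln(1 − 0.115385) = −ln(0.884615) = 0.1226.

0.1226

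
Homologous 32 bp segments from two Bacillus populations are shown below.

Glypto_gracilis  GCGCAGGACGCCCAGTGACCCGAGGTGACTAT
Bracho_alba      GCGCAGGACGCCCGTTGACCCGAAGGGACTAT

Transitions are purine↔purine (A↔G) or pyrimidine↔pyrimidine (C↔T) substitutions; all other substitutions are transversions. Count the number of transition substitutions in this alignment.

The sequences differ at positions 14 (A/G, transition), 15 (G/T, transversion), 24 (G/A, transition), 26 (T/G, transversion).
Of the 4 differences, 2 transitions and 2 transversions, so the answer is 2.

2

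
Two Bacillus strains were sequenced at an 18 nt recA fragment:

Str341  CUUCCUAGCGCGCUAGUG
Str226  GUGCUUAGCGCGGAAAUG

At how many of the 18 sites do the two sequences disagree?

Mismatches occur at site 1 (C→G), site 3 (U→G), site 5 (C→U), site 13 (C→G), site 14 (U→A), site 16 (G→A).
That gives 6 mismatches out of 18 aligned sites, so the Hamming distance is 6.

6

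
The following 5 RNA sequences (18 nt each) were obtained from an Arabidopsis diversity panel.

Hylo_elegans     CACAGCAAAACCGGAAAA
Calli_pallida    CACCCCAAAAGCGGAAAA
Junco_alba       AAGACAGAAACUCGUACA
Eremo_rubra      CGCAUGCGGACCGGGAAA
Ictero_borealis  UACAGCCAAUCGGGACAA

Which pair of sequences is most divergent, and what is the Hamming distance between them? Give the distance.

12

Pairwise Hamming distances:
  Hylo_elegans vs Calli_pallida: 3
  Hylo_elegans vs Junco_alba: 9
  Hylo_elegans vs Eremo_rubra: 7
  Hylo_elegans vs Ictero_borealis: 5
  Calli_pallida vs Junco_alba: 10
  Calli_pallida vs Eremo_rubra: 9
  Calli_pallida vs Ictero_borealis: 8
  Junco_alba vs Eremo_rubra: 12
  Junco_alba vs Ictero_borealis: 11
  Eremo_rubra vs Ictero_borealis: 10
The largest is 12, between Junco_alba and Eremo_rubra.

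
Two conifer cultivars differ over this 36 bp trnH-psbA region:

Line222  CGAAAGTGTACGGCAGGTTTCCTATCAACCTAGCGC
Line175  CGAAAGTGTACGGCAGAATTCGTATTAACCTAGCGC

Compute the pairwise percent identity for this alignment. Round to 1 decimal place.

88.9%

Mismatches occur at site 17 (G↔A), site 18 (T↔A), site 22 (C↔G), site 26 (C↔T).
32 of the 36 sites match, so the percent identity is 32/36 × 100 = 88.9%.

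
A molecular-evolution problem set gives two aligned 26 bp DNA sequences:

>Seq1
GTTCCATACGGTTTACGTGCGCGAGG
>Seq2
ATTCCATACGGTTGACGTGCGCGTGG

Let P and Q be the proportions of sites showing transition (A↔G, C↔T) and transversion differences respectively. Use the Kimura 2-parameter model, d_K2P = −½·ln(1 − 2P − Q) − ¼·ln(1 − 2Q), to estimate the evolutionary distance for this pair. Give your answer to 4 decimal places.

0.1253

The sequences differ at positions 1 (G/A, transition), 14 (T/G, transversion), 24 (A/T, transversion).
Of the 3 differences, 1 transition and 2 transversions over 26 sites: P = 1/26 = 0.038462, Q = 2/26 = 0.076923.
d = −0.5·ln(0.846153) − 0.25·ln(0.846154) = −0.5·(-0.167055) − 0.25·(-0.167054) = 0.1253.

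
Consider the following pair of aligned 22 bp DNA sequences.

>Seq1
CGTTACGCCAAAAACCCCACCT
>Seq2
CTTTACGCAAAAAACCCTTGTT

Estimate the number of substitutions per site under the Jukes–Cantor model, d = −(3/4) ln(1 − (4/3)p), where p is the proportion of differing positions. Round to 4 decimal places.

0.3390

Differing sites — 2:G/T; 9:C/A; 18:C/T; 19:A/T; 20:C/G; 21:C/T.
p = 6/22 = 0.272727.
d = −0.75 · ln(1 − (4/3)·0.272727) = −0.75 · ln(0.636364) = −0.75 · (-0.451985) = 0.3390.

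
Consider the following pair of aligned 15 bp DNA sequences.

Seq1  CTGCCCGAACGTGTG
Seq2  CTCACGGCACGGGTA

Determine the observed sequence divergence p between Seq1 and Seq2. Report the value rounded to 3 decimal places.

0.400

Mismatches occur at site 3 (G↔C), site 4 (C↔A), site 6 (C↔G), site 8 (A↔C), site 12 (T↔G), site 15 (G↔A).
There are 6 differences over 15 sites, so p = 6/15 = 0.400.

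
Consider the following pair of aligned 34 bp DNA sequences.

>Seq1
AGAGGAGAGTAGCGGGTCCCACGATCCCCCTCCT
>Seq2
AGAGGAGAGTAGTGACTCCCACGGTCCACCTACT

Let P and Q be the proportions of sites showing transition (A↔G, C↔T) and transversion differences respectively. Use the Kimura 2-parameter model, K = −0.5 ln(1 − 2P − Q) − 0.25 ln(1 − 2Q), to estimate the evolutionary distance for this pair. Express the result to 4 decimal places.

0.2023

Differing sites — 13:C/T (Ti); 15:G/A (Ti); 16:G/C (Tv); 24:A/G (Ti); 28:C/A (Tv); 32:C/A (Tv).
Of the 6 differences, 3 transitions and 3 transversions over 34 sites: P = 3/34 = 0.088235, Q = 3/34 = 0.088235.
d = −0.5·ln(0.735295) − 0.25·ln(0.823530) = −0.5·(-0.307483) − 0.25·(-0.194155) = 0.2023.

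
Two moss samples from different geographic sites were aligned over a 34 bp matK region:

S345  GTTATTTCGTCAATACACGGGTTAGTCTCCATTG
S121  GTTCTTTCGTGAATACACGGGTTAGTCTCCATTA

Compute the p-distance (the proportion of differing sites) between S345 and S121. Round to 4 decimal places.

Differing sites — 4:A/C; 11:C/G; 34:G/A.
There are 3 differences over 34 sites, so p = 3/34 = 0.0882.

0.0882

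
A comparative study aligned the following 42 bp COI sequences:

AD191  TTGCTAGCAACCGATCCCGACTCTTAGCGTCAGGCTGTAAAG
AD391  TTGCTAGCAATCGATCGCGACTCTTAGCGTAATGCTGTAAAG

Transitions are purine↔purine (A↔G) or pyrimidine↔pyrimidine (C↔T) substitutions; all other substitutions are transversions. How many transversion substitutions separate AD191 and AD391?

The sequences differ at positions 11 (C/T, transition), 17 (C/G, transversion), 31 (C/A, transversion), 33 (G/T, transversion).
Of the 4 differences, 1 transition and 3 transversions, so the answer is 3.

3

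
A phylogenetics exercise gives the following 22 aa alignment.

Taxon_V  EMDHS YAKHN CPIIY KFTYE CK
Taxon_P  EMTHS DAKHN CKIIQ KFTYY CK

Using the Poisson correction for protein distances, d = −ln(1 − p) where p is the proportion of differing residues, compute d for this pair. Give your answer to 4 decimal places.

0.2578

Differing sites — 3:D/T; 6:Y/D; 12:P/K; 15:Y/Q; 20:E/Y.
p = 5/22 = 0.227273.
d = −ln(1 − 0.227273) = −ln(0.772727) = 0.2578.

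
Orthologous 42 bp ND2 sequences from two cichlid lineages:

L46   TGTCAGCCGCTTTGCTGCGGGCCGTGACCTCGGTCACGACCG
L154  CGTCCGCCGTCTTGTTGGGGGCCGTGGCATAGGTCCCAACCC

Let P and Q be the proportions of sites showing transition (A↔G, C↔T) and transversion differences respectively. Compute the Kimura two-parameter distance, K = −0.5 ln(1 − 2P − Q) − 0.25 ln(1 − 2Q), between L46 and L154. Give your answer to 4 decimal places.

0.3639

Mismatches occur at site 1 (T/C, transition), site 5 (A/C, transversion), site 10 (C/T, transition), site 11 (T/C, transition), site 15 (C/T, transition), site 18 (C/G, transversion), site 27 (A/G, transition), site 29 (C/A, transversion), site 31 (C/A, transversion), site 36 (A/C, transversion), site 38 (G/A, transition), site 42 (G/C, transversion).
Of the 12 differences, 6 transitions and 6 transversions over 42 sites: P = 6/42 = 0.142857, Q = 6/42 = 0.142857.
d = −0.5·ln(0.571429) − 0.25·ln(0.714286) = −0.5·(-0.559615) − 0.25·(-0.336472) = 0.3639.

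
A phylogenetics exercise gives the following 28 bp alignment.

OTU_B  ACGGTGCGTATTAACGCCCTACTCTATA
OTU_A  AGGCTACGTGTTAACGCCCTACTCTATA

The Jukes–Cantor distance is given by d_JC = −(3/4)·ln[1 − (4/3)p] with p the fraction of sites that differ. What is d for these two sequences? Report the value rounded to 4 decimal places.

The sequences differ at positions 2 (C/G), 4 (G/C), 6 (G/A), 10 (A/G).
p = 4/28 = 0.142857.
d = −0.75 · ln(1 − (4/3)·0.142857) = −0.75 · ln(0.809524) = −0.75 · (-0.211309) = 0.1585.

0.1585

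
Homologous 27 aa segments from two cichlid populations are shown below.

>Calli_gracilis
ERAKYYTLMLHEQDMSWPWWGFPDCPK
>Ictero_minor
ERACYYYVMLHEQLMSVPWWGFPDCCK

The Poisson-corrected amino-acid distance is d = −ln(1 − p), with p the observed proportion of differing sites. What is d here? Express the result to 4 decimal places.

The sequences differ at positions 4 (K/C), 7 (T/Y), 8 (L/V), 14 (D/L), 17 (W/V), 26 (P/C).
p = 6/27 = 0.222222.
d = −ln(1 − 0.222222) = −ln(0.777778) = 0.2513.

0.2513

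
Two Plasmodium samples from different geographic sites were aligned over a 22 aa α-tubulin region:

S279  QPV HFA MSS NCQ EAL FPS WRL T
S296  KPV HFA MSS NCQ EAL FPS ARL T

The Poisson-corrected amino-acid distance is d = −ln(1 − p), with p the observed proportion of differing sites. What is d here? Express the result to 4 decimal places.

0.0953

Mismatches occur at site 1 (Q↔K), site 19 (W↔A).
p = 2/22 = 0.090909.
d = −ln(1 − 0.090909) = −ln(0.909091) = 0.0953.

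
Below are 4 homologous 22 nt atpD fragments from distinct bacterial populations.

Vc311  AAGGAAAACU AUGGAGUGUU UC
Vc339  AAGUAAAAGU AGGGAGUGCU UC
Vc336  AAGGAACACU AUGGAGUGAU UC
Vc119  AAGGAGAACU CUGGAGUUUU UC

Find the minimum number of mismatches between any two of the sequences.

Pairwise Hamming distances:
  Vc311 vs Vc339: 4
  Vc311 vs Vc336: 2
  Vc311 vs Vc119: 3
  Vc339 vs Vc336: 5
  Vc339 vs Vc119: 7
  Vc336 vs Vc119: 5
The smallest is 2, between Vc311 and Vc336.

2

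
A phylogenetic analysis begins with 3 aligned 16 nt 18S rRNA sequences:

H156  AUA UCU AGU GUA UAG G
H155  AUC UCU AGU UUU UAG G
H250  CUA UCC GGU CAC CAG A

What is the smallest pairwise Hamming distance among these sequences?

3

Pairwise Hamming distances:
  H156 vs H155: 3
  H156 vs H250: 8
  H155 vs H250: 9
The smallest is 3, between H156 and H155.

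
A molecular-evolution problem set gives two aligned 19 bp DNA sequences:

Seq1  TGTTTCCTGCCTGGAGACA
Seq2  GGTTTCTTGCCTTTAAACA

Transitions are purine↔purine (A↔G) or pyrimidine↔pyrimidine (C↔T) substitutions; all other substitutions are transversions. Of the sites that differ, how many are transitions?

Mismatches occur at site 1 (T↔G, transversion), site 7 (C↔T, transition), site 13 (G↔T, transversion), site 14 (G↔T, transversion), site 16 (G↔A, transition).
Of the 5 differences, 2 transitions and 3 transversions, so the answer is 2.

2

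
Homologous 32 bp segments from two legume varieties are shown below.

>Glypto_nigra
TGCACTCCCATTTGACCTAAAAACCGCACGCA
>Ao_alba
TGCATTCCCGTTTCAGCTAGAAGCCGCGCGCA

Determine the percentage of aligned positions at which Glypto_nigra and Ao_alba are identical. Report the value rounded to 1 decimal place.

78.1%

Mismatches occur at site 5 (C↔T), site 10 (A↔G), site 14 (G↔C), site 16 (C↔G), site 20 (A↔G), site 23 (A↔G), site 28 (A↔G).
25 of the 32 sites match, so the percent identity is 25/32 × 100 = 78.1%.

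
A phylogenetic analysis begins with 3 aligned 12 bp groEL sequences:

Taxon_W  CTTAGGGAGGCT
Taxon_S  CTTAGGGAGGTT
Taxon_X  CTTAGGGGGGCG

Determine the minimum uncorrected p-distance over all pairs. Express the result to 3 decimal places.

0.083

Pairwise Hamming distances:
  Taxon_W vs Taxon_S: 1
  Taxon_W vs Taxon_X: 2
  Taxon_S vs Taxon_X: 3
The smallest is 1 mismatch, between Taxon_W and Taxon_S; p = 1/12 = 0.083.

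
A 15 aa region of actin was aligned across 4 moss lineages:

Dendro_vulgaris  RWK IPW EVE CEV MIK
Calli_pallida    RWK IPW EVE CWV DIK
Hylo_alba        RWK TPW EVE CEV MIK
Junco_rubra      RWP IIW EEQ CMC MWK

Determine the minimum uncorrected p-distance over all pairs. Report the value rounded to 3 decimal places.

Pairwise Hamming distances:
  Dendro_vulgaris vs Calli_pallida: 2
  Dendro_vulgaris vs Hylo_alba: 1
  Dendro_vulgaris vs Junco_rubra: 7
  Calli_pallida vs Hylo_alba: 3
  Calli_pallida vs Junco_rubra: 8
  Hylo_alba vs Junco_rubra: 8
The smallest is 1 mismatch, between Dendro_vulgaris and Hylo_alba; p = 1/15 = 0.067.

0.067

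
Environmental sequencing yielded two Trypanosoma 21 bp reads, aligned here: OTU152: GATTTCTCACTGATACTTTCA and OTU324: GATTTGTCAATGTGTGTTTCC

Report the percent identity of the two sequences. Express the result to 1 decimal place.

Differing sites — 6:C/G; 10:C/A; 13:A/T; 14:T/G; 15:A/T; 16:C/G; 21:A/C.
14 of the 21 sites match, so the percent identity is 14/21 × 100 = 66.7%.

66.7%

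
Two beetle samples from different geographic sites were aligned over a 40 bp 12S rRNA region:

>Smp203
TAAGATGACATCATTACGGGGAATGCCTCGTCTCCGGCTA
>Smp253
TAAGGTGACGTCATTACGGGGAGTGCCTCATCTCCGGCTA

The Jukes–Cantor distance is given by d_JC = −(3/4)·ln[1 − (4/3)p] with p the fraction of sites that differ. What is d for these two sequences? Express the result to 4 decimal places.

0.1073

The sequences differ at positions 5 (A/G), 10 (A/G), 23 (A/G), 30 (G/A).
p = 4/40 = 0.100000.
d = −0.75 · ln(1 − (4/3)·0.100000) = −0.75 · ln(0.866667) = −0.75 · (-0.143100) = 0.1073.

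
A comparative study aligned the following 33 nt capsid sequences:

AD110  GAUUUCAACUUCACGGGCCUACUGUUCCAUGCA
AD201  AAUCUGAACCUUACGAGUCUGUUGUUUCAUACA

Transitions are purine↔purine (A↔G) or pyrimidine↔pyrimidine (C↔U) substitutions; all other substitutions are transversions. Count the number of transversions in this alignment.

The sequences differ at positions 1 (G/A, transition), 4 (U/C, transition), 6 (C/G, transversion), 10 (U/C, transition), 12 (C/U, transition), 16 (G/A, transition), 18 (C/U, transition), 21 (A/G, transition), 22 (C/U, transition), 27 (C/U, transition), 31 (G/A, transition).
Of the 11 differences, 10 transitions and 1 transversion, so the answer is 1.

1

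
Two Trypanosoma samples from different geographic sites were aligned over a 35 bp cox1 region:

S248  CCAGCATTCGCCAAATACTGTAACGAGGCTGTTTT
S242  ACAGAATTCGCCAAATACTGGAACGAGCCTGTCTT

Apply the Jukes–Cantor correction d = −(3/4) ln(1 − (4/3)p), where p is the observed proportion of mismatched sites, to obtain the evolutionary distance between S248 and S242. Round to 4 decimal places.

0.1585

Mismatches occur at site 1 (C↔A), site 5 (C↔A), site 21 (T↔G), site 28 (G↔C), site 33 (T↔C).
p = 5/35 = 0.142857.
d = −0.75 · ln(1 − (4/3)·0.142857) = −0.75 · ln(0.809524) = −0.75 · (-0.211309) = 0.1585.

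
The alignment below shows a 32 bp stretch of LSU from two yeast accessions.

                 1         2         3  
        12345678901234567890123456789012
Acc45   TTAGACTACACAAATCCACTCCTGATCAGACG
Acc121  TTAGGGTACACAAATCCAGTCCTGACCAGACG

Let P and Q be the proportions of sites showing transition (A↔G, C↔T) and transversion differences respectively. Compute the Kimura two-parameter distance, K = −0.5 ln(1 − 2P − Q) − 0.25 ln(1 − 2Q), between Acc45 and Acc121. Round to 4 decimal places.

The sequences differ at positions 5 (A/G, transition), 6 (C/G, transversion), 19 (C/G, transversion), 26 (T/C, transition).
Of the 4 differences, 2 transitions and 2 transversions over 32 sites: P = 2/32 = 0.062500, Q = 2/32 = 0.062500.
d = −0.5·ln(0.812500) − 0.25·ln(0.875000) = −0.5·(-0.207639) − 0.25·(-0.133531) = 0.1372.

0.1372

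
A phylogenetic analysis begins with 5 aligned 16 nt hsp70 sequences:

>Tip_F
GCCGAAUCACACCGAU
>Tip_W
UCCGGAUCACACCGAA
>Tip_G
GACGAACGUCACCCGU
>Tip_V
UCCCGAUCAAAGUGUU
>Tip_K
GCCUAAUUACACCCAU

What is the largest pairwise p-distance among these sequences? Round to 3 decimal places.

Pairwise Hamming distances:
  Tip_F vs Tip_W: 3
  Tip_F vs Tip_G: 6
  Tip_F vs Tip_V: 7
  Tip_F vs Tip_K: 3
  Tip_W vs Tip_G: 9
  Tip_W vs Tip_V: 6
  Tip_W vs Tip_K: 6
  Tip_G vs Tip_V: 12
  Tip_G vs Tip_K: 6
  Tip_V vs Tip_K: 9
The largest is 12 mismatches, between Tip_G and Tip_V; p = 12/16 = 0.750.

0.750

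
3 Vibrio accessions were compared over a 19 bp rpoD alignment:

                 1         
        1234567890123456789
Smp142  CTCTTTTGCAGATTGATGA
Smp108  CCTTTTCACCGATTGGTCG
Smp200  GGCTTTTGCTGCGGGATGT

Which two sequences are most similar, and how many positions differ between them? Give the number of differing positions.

Pairwise Hamming distances:
  Smp142 vs Smp108: 8
  Smp142 vs Smp200: 7
  Smp108 vs Smp200: 12
The smallest is 7, between Smp142 and Smp200.

7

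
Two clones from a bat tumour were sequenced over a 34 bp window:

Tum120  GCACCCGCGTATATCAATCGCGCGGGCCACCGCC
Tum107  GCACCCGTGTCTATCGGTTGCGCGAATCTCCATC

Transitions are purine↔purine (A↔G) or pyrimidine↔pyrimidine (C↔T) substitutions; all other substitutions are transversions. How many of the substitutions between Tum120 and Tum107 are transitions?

Mismatches occur at site 8 (C→T, transition), site 11 (A→C, transversion), site 16 (A→G, transition), site 17 (A→G, transition), site 19 (C→T, transition), site 25 (G→A, transition), site 26 (G→A, transition), site 27 (C→T, transition), site 29 (A→T, transversion), site 32 (G→A, transition), site 33 (C→T, transition).
Of the 11 differences, 9 transitions and 2 transversions, so the answer is 9.

9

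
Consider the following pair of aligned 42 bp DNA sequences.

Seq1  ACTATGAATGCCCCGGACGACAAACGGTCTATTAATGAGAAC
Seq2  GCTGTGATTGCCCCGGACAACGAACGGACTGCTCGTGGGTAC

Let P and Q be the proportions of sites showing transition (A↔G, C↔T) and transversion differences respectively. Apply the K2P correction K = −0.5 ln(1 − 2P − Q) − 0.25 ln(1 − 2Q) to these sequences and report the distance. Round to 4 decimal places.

0.3761

Mismatches occur at site 1 (A/G, transition), site 4 (A/G, transition), site 8 (A/T, transversion), site 19 (G/A, transition), site 22 (A/G, transition), site 28 (T/A, transversion), site 31 (A/G, transition), site 32 (T/C, transition), site 34 (A/C, transversion), site 35 (A/G, transition), site 38 (A/G, transition), site 40 (A/T, transversion).
Of the 12 differences, 8 transitions and 4 transversions over 42 sites: P = 8/42 = 0.190476, Q = 4/42 = 0.095238.
d = −0.5·ln(0.523810) − 0.25·ln(0.809524) = −0.5·(-0.646626) − 0.25·(-0.211309) = 0.3761.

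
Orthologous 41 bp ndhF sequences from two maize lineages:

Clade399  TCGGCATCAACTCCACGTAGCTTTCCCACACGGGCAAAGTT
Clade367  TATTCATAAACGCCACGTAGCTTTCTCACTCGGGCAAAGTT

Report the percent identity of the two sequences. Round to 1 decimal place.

82.9%

Mismatches occur at site 2 (C↔A), site 3 (G↔T), site 4 (G↔T), site 8 (C↔A), site 12 (T↔G), site 26 (C↔T), site 30 (A↔T).
34 of the 41 sites match, so the percent identity is 34/41 × 100 = 82.9%.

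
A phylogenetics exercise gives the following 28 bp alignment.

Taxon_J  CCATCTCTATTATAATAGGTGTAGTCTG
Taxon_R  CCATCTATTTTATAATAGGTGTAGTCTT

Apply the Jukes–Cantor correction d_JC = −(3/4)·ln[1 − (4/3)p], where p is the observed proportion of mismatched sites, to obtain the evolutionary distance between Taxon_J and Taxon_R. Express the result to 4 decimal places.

The sequences differ at positions 7 (C/A), 9 (A/T), 28 (G/T).
p = 3/28 = 0.107143.
d = −0.75 · ln(1 − (4/3)·0.107143) = −0.75 · ln(0.857143) = −0.75 · (-0.154151) = 0.1156.

0.1156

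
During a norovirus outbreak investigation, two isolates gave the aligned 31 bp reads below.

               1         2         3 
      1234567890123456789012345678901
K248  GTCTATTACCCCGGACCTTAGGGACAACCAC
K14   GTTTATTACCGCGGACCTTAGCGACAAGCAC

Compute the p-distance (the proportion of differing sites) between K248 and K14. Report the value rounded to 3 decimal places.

The sequences differ at positions 3 (C/T), 11 (C/G), 22 (G/C), 28 (C/G).
There are 4 differences over 31 sites, so p = 4/31 = 0.129.

0.129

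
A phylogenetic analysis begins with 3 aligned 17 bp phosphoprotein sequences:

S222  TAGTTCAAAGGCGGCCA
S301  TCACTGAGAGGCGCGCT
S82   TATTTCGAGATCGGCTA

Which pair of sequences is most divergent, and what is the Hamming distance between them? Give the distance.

Pairwise Hamming distances:
  S222 vs S301: 8
  S222 vs S82: 6
  S301 vs S82: 13
The largest is 13, between S301 and S82.

13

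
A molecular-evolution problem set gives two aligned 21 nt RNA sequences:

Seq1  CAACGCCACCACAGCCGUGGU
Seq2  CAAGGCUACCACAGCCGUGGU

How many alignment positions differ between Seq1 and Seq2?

Mismatches occur at site 4 (C↔G), site 7 (C↔U).
That gives 2 mismatches out of 21 aligned sites, so the Hamming distance is 2.

2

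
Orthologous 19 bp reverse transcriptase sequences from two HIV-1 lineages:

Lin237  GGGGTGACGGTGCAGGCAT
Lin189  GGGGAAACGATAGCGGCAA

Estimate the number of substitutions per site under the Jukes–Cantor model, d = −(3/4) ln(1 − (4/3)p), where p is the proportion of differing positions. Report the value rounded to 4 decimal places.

0.5068

The sequences differ at positions 5 (T/A), 6 (G/A), 10 (G/A), 12 (G/A), 13 (C/G), 14 (A/C), 19 (T/A).
p = 7/19 = 0.368421.
d = −0.75 · ln(1 − (4/3)·0.368421) = −0.75 · ln(0.508772) = −0.75 · (-0.675755) = 0.5068.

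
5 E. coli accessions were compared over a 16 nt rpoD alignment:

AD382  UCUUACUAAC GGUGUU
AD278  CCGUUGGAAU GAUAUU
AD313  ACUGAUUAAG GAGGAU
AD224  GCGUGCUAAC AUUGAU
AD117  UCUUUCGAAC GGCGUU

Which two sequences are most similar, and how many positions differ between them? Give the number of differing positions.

3

Pairwise Hamming distances:
  AD382 vs AD278: 8
  AD382 vs AD313: 7
  AD382 vs AD224: 6
  AD382 vs AD117: 3
  AD278 vs AD313: 10
  AD278 vs AD224: 9
  AD278 vs AD117: 7
  AD313 vs AD224: 9
  AD313 vs AD117: 9
  AD224 vs AD117: 8
The smallest is 3, between AD382 and AD117.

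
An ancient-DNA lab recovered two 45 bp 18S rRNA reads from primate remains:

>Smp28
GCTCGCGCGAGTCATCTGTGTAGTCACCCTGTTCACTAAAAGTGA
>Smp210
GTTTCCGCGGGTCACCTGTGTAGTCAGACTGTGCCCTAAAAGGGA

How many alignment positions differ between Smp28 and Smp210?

Differing sites — 2:C/T; 4:C/T; 5:G/C; 10:A/G; 15:T/C; 27:C/G; 28:C/A; 33:T/G; 35:A/C; 43:T/G.
That gives 10 mismatches out of 45 aligned sites, so the Hamming distance is 10.

10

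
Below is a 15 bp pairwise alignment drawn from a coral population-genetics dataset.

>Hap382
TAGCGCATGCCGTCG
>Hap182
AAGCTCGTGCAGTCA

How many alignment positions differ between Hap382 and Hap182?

5

Mismatches occur at site 1 (T/A), site 5 (G/T), site 7 (A/G), site 11 (C/A), site 15 (G/A).
That gives 5 mismatches out of 15 aligned sites, so the Hamming distance is 5.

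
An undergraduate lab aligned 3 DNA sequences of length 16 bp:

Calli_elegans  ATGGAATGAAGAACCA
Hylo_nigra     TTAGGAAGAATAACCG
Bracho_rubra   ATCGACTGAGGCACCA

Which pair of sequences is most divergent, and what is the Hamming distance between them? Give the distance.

Pairwise Hamming distances:
  Calli_elegans vs Hylo_nigra: 6
  Calli_elegans vs Bracho_rubra: 4
  Hylo_nigra vs Bracho_rubra: 9
The largest is 9, between Hylo_nigra and Bracho_rubra.

9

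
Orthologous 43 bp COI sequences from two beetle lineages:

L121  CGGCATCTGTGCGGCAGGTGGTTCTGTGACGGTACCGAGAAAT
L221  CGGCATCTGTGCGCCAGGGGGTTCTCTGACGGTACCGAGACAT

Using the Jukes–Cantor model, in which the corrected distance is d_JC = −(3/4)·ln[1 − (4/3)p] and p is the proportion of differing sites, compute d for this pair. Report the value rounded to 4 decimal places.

Differing sites — 14:G/C; 19:T/G; 26:G/C; 41:A/C.
p = 4/43 = 0.093023.
d = −0.75 · ln(1 − (4/3)·0.093023) = −0.75 · ln(0.875969) = −0.75 · (-0.132425) = 0.0993.

0.0993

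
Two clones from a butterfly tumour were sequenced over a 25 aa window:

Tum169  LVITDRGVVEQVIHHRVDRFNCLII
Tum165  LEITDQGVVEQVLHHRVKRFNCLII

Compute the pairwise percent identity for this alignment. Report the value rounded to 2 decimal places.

The sequences differ at positions 2 (V/E), 6 (R/Q), 13 (I/L), 18 (D/K).
21 of the 25 sites match, so the percent identity is 21/25 × 100 = 84.00%.

84.00%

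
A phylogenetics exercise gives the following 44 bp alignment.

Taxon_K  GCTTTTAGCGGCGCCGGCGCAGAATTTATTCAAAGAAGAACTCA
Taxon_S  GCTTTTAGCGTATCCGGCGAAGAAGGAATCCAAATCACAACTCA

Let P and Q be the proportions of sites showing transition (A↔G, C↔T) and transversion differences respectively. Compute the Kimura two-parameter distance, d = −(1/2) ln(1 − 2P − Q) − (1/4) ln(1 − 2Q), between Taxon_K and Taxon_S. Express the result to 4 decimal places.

Mismatches occur at site 11 (G→T, transversion), site 12 (C→A, transversion), site 13 (G→T, transversion), site 20 (C→A, transversion), site 25 (T→G, transversion), site 26 (T→G, transversion), site 27 (T→A, transversion), site 30 (T→C, transition), site 35 (G→T, transversion), site 36 (A→C, transversion), site 38 (G→C, transversion).
Of the 11 differences, 1 transition and 10 transversions over 44 sites: P = 1/44 = 0.022727, Q = 10/44 = 0.227273.
d = −0.5·ln(0.727273) − 0.25·ln(0.545454) = −0.5·(-0.318453) − 0.25·(-0.606137) = 0.3108.

0.3108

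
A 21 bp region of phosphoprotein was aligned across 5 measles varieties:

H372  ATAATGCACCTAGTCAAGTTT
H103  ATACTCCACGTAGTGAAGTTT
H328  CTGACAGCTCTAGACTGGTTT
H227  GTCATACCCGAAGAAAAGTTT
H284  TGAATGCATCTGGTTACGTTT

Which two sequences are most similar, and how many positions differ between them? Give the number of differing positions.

Pairwise Hamming distances:
  H372 vs H103: 4
  H372 vs H328: 10
  H372 vs H227: 8
  H372 vs H284: 6
  H103 vs H328: 13
  H103 vs H227: 8
  H103 vs H284: 9
  H328 vs H227: 10
  H328 vs H284: 12
  H227 vs H284: 12
The smallest is 4, between H372 and H103.

4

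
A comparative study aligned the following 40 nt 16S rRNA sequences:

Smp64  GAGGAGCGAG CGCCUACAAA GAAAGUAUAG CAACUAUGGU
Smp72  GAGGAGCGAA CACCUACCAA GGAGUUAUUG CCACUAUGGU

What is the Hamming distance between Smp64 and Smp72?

Differing sites — 10:G/A; 12:G/A; 18:A/C; 22:A/G; 24:A/G; 25:G/U; 29:A/U; 32:A/C.
That gives 8 mismatches out of 40 aligned sites, so the Hamming distance is 8.

8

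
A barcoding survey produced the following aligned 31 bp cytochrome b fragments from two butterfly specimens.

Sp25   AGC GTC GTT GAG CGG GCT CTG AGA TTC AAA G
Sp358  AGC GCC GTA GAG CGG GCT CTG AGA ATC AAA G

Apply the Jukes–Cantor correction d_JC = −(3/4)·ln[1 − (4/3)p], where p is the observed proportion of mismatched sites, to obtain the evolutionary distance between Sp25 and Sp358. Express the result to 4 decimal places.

Differing sites — 5:T/C; 9:T/A; 25:T/A.
p = 3/31 = 0.096774.
d = −0.75 · ln(1 − (4/3)·0.096774) = −0.75 · ln(0.870968) = −0.75 · (-0.138150) = 0.1036.

0.1036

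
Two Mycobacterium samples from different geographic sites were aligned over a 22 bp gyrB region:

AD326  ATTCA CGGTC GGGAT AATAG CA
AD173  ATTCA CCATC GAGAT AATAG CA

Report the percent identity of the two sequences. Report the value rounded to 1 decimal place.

86.4%

Differing sites — 7:G/C; 8:G/A; 12:G/A.
19 of the 22 sites match, so the percent identity is 19/22 × 100 = 86.4%.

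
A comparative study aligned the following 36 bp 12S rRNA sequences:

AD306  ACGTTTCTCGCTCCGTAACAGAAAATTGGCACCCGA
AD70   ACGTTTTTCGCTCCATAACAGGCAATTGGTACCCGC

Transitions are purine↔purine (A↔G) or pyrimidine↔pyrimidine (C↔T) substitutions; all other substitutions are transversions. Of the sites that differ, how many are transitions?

Mismatches occur at site 7 (C/T, transition), site 15 (G/A, transition), site 22 (A/G, transition), site 23 (A/C, transversion), site 30 (C/T, transition), site 36 (A/C, transversion).
Of the 6 differences, 4 transitions and 2 transversions, so the answer is 4.

4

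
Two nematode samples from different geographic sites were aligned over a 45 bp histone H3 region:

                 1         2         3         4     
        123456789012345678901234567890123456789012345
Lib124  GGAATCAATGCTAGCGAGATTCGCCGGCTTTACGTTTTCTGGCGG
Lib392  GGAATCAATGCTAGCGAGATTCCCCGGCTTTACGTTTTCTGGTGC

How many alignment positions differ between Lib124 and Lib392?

3

Mismatches occur at site 23 (G→C), site 43 (C→T), site 45 (G→C).
That gives 3 mismatches out of 45 aligned sites, so the Hamming distance is 3.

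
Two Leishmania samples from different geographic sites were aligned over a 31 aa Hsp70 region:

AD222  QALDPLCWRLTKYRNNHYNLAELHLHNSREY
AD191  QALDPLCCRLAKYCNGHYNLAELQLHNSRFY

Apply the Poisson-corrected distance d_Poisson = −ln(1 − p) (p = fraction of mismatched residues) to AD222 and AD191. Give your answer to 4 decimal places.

Mismatches occur at site 8 (W↔C), site 11 (T↔A), site 14 (R↔C), site 16 (N↔G), site 24 (H↔Q), site 30 (E↔F).
p = 6/31 = 0.193548.
d = −ln(1 − 0.193548) = −ln(0.806452) = 0.2151.

0.2151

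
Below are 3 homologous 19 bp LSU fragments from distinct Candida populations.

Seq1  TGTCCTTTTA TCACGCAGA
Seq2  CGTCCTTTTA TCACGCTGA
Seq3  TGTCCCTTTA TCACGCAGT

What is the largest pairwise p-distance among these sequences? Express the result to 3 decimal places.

0.211

Pairwise Hamming distances:
  Seq1 vs Seq2: 2
  Seq1 vs Seq3: 2
  Seq2 vs Seq3: 4
The largest is 4 mismatches, between Seq2 and Seq3; p = 4/19 = 0.211.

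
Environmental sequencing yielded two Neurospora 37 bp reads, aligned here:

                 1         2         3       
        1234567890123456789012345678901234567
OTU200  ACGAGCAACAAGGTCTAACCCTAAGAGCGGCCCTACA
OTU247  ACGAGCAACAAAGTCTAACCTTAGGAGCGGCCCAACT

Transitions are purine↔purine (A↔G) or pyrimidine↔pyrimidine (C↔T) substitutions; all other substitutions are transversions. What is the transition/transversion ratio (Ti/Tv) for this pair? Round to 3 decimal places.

Mismatches occur at site 12 (G→A, transition), site 21 (C→T, transition), site 24 (A→G, transition), site 34 (T→A, transversion), site 37 (A→T, transversion).
Of the 5 differences, 3 transitions and 2 transversions, so Ti/Tv = 3/2 = 1.500.

1.500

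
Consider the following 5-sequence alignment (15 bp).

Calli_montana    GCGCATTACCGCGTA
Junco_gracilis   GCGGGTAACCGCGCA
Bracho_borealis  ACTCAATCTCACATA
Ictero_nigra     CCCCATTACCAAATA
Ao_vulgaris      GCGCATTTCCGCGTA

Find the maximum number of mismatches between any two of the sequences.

11

Pairwise Hamming distances:
  Calli_montana vs Junco_gracilis: 4
  Calli_montana vs Bracho_borealis: 7
  Calli_montana vs Ictero_nigra: 5
  Calli_montana vs Ao_vulgaris: 1
  Junco_gracilis vs Bracho_borealis: 11
  Junco_gracilis vs Ictero_nigra: 9
  Junco_gracilis vs Ao_vulgaris: 5
  Bracho_borealis vs Ictero_nigra: 6
  Bracho_borealis vs Ao_vulgaris: 7
  Ictero_nigra vs Ao_vulgaris: 6
The largest is 11, between Junco_gracilis and Bracho_borealis.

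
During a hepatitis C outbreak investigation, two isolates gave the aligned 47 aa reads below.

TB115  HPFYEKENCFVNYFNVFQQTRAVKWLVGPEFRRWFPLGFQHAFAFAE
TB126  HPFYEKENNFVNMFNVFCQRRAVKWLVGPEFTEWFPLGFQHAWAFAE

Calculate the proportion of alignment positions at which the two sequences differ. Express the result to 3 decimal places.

0.149

Differing sites — 9:C/N; 13:Y/M; 18:Q/C; 20:T/R; 32:R/T; 33:R/E; 43:F/W.
There are 7 differences over 47 sites, so p = 7/47 = 0.149.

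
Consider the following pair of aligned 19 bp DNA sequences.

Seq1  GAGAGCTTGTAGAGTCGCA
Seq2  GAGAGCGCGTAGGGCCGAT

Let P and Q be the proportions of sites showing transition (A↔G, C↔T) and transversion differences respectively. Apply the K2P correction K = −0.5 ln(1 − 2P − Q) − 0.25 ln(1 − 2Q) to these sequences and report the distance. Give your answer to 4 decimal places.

The sequences differ at positions 7 (T/G, transversion), 8 (T/C, transition), 13 (A/G, transition), 15 (T/C, transition), 18 (C/A, transversion), 19 (A/T, transversion).
Of the 6 differences, 3 transitions and 3 transversions over 19 sites: P = 3/19 = 0.157895, Q = 3/19 = 0.157895.
d = −0.5·ln(0.526315) − 0.25·ln(0.684210) = −0.5·(-0.641855) − 0.25·(-0.379490) = 0.4158.

0.4158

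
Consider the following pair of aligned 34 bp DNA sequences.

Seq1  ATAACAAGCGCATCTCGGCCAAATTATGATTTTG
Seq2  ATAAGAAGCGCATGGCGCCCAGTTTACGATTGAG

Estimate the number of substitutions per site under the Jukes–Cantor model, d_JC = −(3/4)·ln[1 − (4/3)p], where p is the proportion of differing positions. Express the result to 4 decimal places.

0.3265

Mismatches occur at site 5 (C→G), site 14 (C→G), site 15 (T→G), site 18 (G→C), site 22 (A→G), site 23 (A→T), site 27 (T→C), site 32 (T→G), site 33 (T→A).
p = 9/34 = 0.264706.
d = −0.75 · ln(1 − (4/3)·0.264706) = −0.75 · ln(0.647059) = −0.75 · (-0.435318) = 0.3265.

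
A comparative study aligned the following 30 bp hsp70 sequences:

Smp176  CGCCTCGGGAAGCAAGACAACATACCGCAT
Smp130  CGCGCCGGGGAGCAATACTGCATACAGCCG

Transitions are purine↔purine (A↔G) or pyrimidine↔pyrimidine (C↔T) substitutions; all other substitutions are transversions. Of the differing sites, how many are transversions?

Differing sites — 4:C/G (Tv); 5:T/C (Ti); 10:A/G (Ti); 16:G/T (Tv); 19:A/T (Tv); 20:A/G (Ti); 26:C/A (Tv); 29:A/C (Tv); 30:T/G (Tv).
Of the 9 differences, 3 transitions and 6 transversions, so the answer is 6.

6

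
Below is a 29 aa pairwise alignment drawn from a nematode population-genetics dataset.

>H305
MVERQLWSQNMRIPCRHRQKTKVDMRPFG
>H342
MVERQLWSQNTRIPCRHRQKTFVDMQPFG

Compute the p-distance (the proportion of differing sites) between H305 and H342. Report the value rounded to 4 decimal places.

Mismatches occur at site 11 (M→T), site 22 (K→F), site 26 (R→Q).
There are 3 differences over 29 sites, so p = 3/29 = 0.1034.

0.1034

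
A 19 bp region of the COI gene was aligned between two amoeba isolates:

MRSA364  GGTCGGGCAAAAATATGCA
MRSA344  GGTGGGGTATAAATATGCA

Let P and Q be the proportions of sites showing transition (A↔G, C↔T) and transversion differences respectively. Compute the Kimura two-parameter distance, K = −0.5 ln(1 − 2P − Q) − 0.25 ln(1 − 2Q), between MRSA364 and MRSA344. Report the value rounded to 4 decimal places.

0.1773

Differing sites — 4:C/G (Tv); 8:C/T (Ti); 10:A/T (Tv).
Of the 3 differences, 1 transition and 2 transversions over 19 sites: P = 1/19 = 0.052632, Q = 2/19 = 0.105263.
d = −0.5·ln(0.789473) − 0.25·ln(0.789474) = −0.5·(-0.236390) − 0.25·(-0.236388) = 0.1773.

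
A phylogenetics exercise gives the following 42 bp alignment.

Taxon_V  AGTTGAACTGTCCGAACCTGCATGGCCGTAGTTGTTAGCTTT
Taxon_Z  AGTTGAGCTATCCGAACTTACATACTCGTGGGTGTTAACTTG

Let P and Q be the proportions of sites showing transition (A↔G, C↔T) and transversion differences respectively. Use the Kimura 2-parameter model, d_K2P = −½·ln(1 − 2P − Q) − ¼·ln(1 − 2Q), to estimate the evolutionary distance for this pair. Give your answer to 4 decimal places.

The sequences differ at positions 7 (A/G, transition), 10 (G/A, transition), 18 (C/T, transition), 20 (G/A, transition), 24 (G/A, transition), 25 (G/C, transversion), 26 (C/T, transition), 30 (A/G, transition), 32 (T/G, transversion), 38 (G/A, transition), 42 (T/G, transversion).
Of the 11 differences, 8 transitions and 3 transversions over 42 sites: P = 8/42 = 0.190476, Q = 3/42 = 0.071429.
d = −0.5·ln(0.547619) − 0.25·ln(0.857142) = −0.5·(-0.602175) − 0.25·(-0.154152) = 0.3396.

0.3396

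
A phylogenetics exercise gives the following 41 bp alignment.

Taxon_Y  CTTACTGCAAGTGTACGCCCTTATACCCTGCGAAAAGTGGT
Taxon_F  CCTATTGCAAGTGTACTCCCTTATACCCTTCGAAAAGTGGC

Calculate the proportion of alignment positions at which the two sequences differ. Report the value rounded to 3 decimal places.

The sequences differ at positions 2 (T/C), 5 (C/T), 17 (G/T), 30 (G/T), 41 (T/C).
There are 5 differences over 41 sites, so p = 5/41 = 0.122.

0.122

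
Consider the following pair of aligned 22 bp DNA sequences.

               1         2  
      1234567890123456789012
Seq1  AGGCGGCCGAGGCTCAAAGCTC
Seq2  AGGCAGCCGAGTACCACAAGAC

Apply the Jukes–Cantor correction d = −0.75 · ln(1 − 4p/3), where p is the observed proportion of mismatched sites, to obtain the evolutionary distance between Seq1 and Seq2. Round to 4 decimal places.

Mismatches occur at site 5 (G↔A), site 12 (G↔T), site 13 (C↔A), site 14 (T↔C), site 17 (A↔C), site 19 (G↔A), site 20 (C↔G), site 21 (T↔A).
p = 8/22 = 0.363636.
d = −0.75 · ln(1 − (4/3)·0.363636) = −0.75 · ln(0.515152) = −0.75 · (-0.663293) = 0.4975.

0.4975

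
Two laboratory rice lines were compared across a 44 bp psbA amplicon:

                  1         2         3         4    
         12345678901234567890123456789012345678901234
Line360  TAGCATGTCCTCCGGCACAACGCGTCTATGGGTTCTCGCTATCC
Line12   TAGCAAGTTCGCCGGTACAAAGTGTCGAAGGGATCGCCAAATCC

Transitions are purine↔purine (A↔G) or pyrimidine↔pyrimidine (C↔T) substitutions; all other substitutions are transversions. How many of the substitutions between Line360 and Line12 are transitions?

3

Mismatches occur at site 6 (T/A, transversion), site 9 (C/T, transition), site 11 (T/G, transversion), site 16 (C/T, transition), site 21 (C/A, transversion), site 23 (C/T, transition), site 27 (T/G, transversion), site 29 (T/A, transversion), site 33 (T/A, transversion), site 36 (T/G, transversion), site 38 (G/C, transversion), site 39 (C/A, transversion), site 40 (T/A, transversion).
Of the 13 differences, 3 transitions and 10 transversions, so the answer is 3.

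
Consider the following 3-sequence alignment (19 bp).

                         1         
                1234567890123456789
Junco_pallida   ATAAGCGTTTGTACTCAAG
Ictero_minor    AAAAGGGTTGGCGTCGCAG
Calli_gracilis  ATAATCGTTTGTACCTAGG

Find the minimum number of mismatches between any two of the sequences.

Pairwise Hamming distances:
  Junco_pallida vs Ictero_minor: 9
  Junco_pallida vs Calli_gracilis: 4
  Ictero_minor vs Calli_gracilis: 10
The smallest is 4, between Junco_pallida and Calli_gracilis.

4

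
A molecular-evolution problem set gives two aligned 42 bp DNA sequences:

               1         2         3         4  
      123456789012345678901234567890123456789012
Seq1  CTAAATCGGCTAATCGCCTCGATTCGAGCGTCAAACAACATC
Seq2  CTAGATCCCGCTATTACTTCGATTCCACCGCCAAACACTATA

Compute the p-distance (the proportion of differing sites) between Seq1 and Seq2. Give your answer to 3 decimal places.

Differing sites — 4:A/G; 8:G/C; 9:G/C; 10:C/G; 11:T/C; 12:A/T; 15:C/T; 16:G/A; 18:C/T; 26:G/C; 28:G/C; 31:T/C; 38:A/C; 39:C/T; 42:C/A.
There are 15 differences over 42 sites, so p = 15/42 = 0.357.

0.357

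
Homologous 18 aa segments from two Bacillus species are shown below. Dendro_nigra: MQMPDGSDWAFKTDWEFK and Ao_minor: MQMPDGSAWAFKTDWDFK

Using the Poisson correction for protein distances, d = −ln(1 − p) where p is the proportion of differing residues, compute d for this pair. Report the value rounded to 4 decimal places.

The sequences differ at positions 8 (D/A), 16 (E/D).
p = 2/18 = 0.111111.
d = −ln(1 − 0.111111) = −ln(0.888889) = 0.1178.

0.1178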